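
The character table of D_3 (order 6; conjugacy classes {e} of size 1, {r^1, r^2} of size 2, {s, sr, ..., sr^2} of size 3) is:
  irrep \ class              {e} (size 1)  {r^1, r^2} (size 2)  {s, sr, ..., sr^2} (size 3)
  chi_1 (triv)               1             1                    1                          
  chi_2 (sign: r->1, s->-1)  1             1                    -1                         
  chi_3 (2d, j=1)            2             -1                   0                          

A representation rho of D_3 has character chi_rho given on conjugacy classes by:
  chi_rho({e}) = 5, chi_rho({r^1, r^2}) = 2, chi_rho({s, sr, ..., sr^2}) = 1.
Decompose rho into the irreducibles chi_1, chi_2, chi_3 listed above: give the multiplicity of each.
Multiplicities: chi_1: 2, chi_2: 1, chi_3: 1.

Working: Use <chi_rho, chi> = (1/|G|) sum_C |C| * chi_rho(C) * conj(chi(C)) with |G| = 6 for each irreducible chi in the table:
  <chi_rho, chi_1> = (1/6)[1*(5)*conj(1) + 2*(2)*conj(1) + 3*(1)*conj(1)]
      = (1/6)[(5) + (4) + (3)] = 12/6 = 2
  <chi_rho, chi_2> = (1/6)[1*(5)*conj(1) + 2*(2)*conj(1) + 3*(1)*conj(-1)]
      = (1/6)[(5) + (4) + (-3)] = 6/6 = 1
  <chi_rho, chi_3> = (1/6)[1*(5)*conj(2) + 2*(2)*conj(-1) + 3*(1)*conj(0)]
      = (1/6)[(10) + (-4) + (0)] = 6/6 = 1
Dimension check: dim(rho) = sum (mult * dim) = 2*1 + 1*1 + 1*2 = 5 = chi_rho(e) = 5.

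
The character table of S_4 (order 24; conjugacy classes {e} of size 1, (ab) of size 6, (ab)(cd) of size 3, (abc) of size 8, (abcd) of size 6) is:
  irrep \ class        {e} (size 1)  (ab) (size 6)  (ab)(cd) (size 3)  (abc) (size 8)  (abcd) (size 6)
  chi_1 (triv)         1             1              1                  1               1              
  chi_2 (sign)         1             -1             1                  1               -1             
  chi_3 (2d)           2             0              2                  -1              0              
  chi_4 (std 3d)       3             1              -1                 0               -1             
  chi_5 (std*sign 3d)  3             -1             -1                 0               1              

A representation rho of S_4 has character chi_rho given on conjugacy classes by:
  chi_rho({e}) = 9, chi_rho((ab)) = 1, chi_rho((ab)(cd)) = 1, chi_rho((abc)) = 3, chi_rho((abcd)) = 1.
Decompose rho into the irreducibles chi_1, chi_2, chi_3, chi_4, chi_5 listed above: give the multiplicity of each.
Multiplicities: chi_1: 2, chi_2: 1, chi_3: 0, chi_4: 1, chi_5: 1.

Explanation: Use <chi_rho, chi> = (1/|G|) sum_C |C| * chi_rho(C) * conj(chi(C)) with |G| = 24 for each irreducible chi in the table:
  <chi_rho, chi_1> = (1/24)[1*(9)*conj(1) + 6*(1)*conj(1) + 3*(1)*conj(1) + 8*(3)*conj(1) + 6*(1)*conj(1)]
      = (1/24)[(9) + (6) + (3) + (24) + (6)] = 48/24 = 2
  <chi_rho, chi_2> = (1/24)[1*(9)*conj(1) + 6*(1)*conj(-1) + 3*(1)*conj(1) + 8*(3)*conj(1) + 6*(1)*conj(-1)]
      = (1/24)[(9) + (-6) + (3) + (24) + (-6)] = 24/24 = 1
  <chi_rho, chi_3> = (1/24)[1*(9)*conj(2) + 6*(1)*conj(0) + 3*(1)*conj(2) + 8*(3)*conj(-1) + 6*(1)*conj(0)]
      = (1/24)[(18) + (0) + (6) + (-24) + (0)] = 0/24 = 0
  <chi_rho, chi_4> = (1/24)[1*(9)*conj(3) + 6*(1)*conj(1) + 3*(1)*conj(-1) + 8*(3)*conj(0) + 6*(1)*conj(-1)]
      = (1/24)[(27) + (6) + (-3) + (0) + (-6)] = 24/24 = 1
  <chi_rho, chi_5> = (1/24)[1*(9)*conj(3) + 6*(1)*conj(-1) + 3*(1)*conj(-1) + 8*(3)*conj(0) + 6*(1)*conj(1)]
      = (1/24)[(27) + (-6) + (-3) + (0) + (6)] = 24/24 = 1
Dimension check: dim(rho) = sum (mult * dim) = 2*1 + 1*1 + 0*2 + 1*3 + 1*3 = 9 = chi_rho(e) = 9.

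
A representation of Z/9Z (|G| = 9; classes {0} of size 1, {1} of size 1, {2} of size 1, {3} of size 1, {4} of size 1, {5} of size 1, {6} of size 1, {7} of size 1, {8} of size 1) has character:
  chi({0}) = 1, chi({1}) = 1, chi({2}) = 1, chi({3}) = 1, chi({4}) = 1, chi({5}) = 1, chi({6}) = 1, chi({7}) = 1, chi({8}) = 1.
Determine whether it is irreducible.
Irreducible: <chi, chi> = 1.

Details: <chi, chi> = (1/|G|) sum_C |C| * |chi(C)|^2 = (1/9)[1*|1|^2 + 1*|1|^2 + 1*|1|^2 + 1*|1|^2 + 1*|1|^2 + 1*|1|^2 + 1*|1|^2 + 1*|1|^2 + 1*|1|^2]
  = (1/9)[(1) + (1) + (1) + (1) + (1) + (1) + (1) + (1) + (1)] = 9/9 = 1.
(Exp terms are combined using exp(i*s)*conj(exp(i*t)) = exp(i*(s-t)), and sums of them are collapsed using the identity that for every m > 1 the m distinct m-th roots of unity sum to 0, e.g. 1 + exp(2*I*pi/3) + exp(-2*I*pi/3) = 0.)
A character is irreducible iff <chi, chi> = 1, so this representation is irreducible.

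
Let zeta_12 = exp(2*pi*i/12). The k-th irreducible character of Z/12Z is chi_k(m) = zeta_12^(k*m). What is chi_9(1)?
chi_9(1) = zeta_12^9 = -I

Proof sketch: chi_9(1) = zeta_12^(9*1) = zeta_12^9. Since zeta_12^12 = 1, this equals zeta_12^9 = exp(2*pi*i*9/12) = -I.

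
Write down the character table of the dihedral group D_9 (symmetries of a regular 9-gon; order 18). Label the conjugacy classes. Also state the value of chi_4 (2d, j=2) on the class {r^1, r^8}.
Conjugacy classes: {e} of size 1, {r^1, r^8} of size 2, {r^2, r^7} of size 2, {r^3, r^6} of size 2, {r^4, r^5} of size 2, {s, sr, ..., sr^8} of size 9.
Character table:
  irrep \ class              {e} (size 1)  {r^1, r^8} (size 2)  {r^2, r^7} (size 2)  {r^3, r^6} (size 2)  {r^4, r^5} (size 2)  {s, sr, ..., sr^8} (size 9)
  chi_1 (triv)               1             1                    1                    1                    1                    1                          
  chi_2 (sign: r->1, s->-1)  1             1                    1                    1                    1                    -1                         
  chi_3 (2d, j=1)            2             2*cos(2*pi/9)        2*cos(4*pi/9)        -1                   -2*cos(pi/9)         0                          
  chi_4 (2d, j=2)            2             2*cos(4*pi/9)        -2*cos(pi/9)         -1                   2*cos(2*pi/9)        0                          
  chi_5 (2d, j=3)            2             -1                   -1                   2                    -1                   0                          
  chi_6 (2d, j=4)            2             -2*cos(pi/9)         2*cos(2*pi/9)        -1                   2*cos(4*pi/9)        0                          

Spot check: chi_4 (2d, j=2) on {r^1, r^8} = 2*cos(4*pi/9).

Justification: D_9 has order 2*9 = 18 with 6 conjugacy classes, hence 6 irreducibles. Sum of squared dims 1 + 1 + 4 + 4 + 4 + 4 = 18 = |G|. Linear characters come from the abelianisation; the 2-dimensional irreps have character r^k -> 2*cos(2*pi*j*k/9), reflections -> 0.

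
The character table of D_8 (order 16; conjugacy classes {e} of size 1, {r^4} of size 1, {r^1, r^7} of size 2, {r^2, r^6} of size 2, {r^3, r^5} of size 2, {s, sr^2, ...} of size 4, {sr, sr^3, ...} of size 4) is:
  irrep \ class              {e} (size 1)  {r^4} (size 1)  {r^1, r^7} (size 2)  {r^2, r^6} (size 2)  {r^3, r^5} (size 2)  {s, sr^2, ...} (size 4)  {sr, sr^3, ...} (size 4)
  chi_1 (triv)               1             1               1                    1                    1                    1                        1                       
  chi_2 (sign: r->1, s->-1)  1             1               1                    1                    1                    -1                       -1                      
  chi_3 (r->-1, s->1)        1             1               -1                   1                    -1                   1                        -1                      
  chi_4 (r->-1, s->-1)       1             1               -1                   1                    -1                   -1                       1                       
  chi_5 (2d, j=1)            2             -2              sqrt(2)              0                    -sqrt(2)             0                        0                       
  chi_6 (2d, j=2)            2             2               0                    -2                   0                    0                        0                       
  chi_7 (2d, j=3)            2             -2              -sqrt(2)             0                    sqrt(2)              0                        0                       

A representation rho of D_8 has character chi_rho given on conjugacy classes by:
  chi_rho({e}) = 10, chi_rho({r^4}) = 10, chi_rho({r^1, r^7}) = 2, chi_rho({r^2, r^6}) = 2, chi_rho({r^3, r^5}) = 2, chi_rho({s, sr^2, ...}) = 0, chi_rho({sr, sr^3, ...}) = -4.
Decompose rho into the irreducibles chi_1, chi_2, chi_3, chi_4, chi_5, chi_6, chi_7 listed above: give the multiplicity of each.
Multiplicities: chi_1: 1, chi_2: 3, chi_3: 2, chi_4: 0, chi_5: 0, chi_6: 2, chi_7: 0.

Proof sketch: Use <chi_rho, chi> = (1/|G|) sum_C |C| * chi_rho(C) * conj(chi(C)) with |G| = 16 for each irreducible chi in the table:
  <chi_rho, chi_1> = (1/16)[1*(10)*conj(1) + 1*(10)*conj(1) + 2*(2)*conj(1) + 2*(2)*conj(1) + 2*(2)*conj(1) + 4*(0)*conj(1) + 4*(-4)*conj(1)]
      = (1/16)[(10) + (10) + (4) + (4) + (4) + (0) + (-16)] = 16/16 = 1
  <chi_rho, chi_2> = (1/16)[1*(10)*conj(1) + 1*(10)*conj(1) + 2*(2)*conj(1) + 2*(2)*conj(1) + 2*(2)*conj(1) + 4*(0)*conj(-1) + 4*(-4)*conj(-1)]
      = (1/16)[(10) + (10) + (4) + (4) + (4) + (0) + (16)] = 48/16 = 3
  <chi_rho, chi_3> = (1/16)[1*(10)*conj(1) + 1*(10)*conj(1) + 2*(2)*conj(-1) + 2*(2)*conj(1) + 2*(2)*conj(-1) + 4*(0)*conj(1) + 4*(-4)*conj(-1)]
      = (1/16)[(10) + (10) + (-4) + (4) + (-4) + (0) + (16)] = 32/16 = 2
  <chi_rho, chi_4> = (1/16)[1*(10)*conj(1) + 1*(10)*conj(1) + 2*(2)*conj(-1) + 2*(2)*conj(1) + 2*(2)*conj(-1) + 4*(0)*conj(-1) + 4*(-4)*conj(1)]
      = (1/16)[(10) + (10) + (-4) + (4) + (-4) + (0) + (-16)] = 0/16 = 0
  <chi_rho, chi_5> = (1/16)[1*(10)*conj(2) + 1*(10)*conj(-2) + 2*(2)*conj(sqrt(2)) + 2*(2)*conj(0) + 2*(2)*conj(-sqrt(2)) + 4*(0)*conj(0) + 4*(-4)*conj(0)]
      = (1/16)[(20) + (-20) + (4*sqrt(2)) + (0) + (-4*sqrt(2)) + (0) + (0)] = 0/16 = 0
  <chi_rho, chi_6> = (1/16)[1*(10)*conj(2) + 1*(10)*conj(2) + 2*(2)*conj(0) + 2*(2)*conj(-2) + 2*(2)*conj(0) + 4*(0)*conj(0) + 4*(-4)*conj(0)]
      = (1/16)[(20) + (20) + (0) + (-8) + (0) + (0) + (0)] = 32/16 = 2
  <chi_rho, chi_7> = (1/16)[1*(10)*conj(2) + 1*(10)*conj(-2) + 2*(2)*conj(-sqrt(2)) + 2*(2)*conj(0) + 2*(2)*conj(sqrt(2)) + 4*(0)*conj(0) + 4*(-4)*conj(0)]
      = (1/16)[(20) + (-20) + (-4*sqrt(2)) + (0) + (4*sqrt(2)) + (0) + (0)] = 0/16 = 0
Dimension check: dim(rho) = sum (mult * dim) = 1*1 + 3*1 + 2*1 + 0*1 + 0*2 + 2*2 + 0*2 = 10 = chi_rho(e) = 10.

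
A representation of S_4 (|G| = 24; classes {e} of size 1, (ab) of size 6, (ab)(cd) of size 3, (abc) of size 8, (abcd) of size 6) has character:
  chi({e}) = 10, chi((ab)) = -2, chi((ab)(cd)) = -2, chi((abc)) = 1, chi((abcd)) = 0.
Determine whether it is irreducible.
Not irreducible (reducible): <chi, chi> = 6 > 1.

Proof sketch: <chi, chi> = (1/|G|) sum_C |C| * |chi(C)|^2 = (1/24)[1*|10|^2 + 6*|-2|^2 + 3*|-2|^2 + 8*|1|^2 + 6*|0|^2]
  = (1/24)[(100) + (24) + (12) + (8) + (0)] = 144/24 = 6.
A character is irreducible iff <chi, chi> = 1, so this representation is reducible.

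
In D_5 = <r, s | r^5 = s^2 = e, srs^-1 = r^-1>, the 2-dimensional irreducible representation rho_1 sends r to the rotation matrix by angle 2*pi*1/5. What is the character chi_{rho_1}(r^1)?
chi_{rho_1}(r^1) = 2*cos(2*pi*1*1/5) = -1/2 + sqrt(5)/2

Details: rho_1(r^1) is rotation by angle 2*pi*1*1/5, whose trace is 2*cos(2*pi*1*1/5) = -1/2 + sqrt(5)/2.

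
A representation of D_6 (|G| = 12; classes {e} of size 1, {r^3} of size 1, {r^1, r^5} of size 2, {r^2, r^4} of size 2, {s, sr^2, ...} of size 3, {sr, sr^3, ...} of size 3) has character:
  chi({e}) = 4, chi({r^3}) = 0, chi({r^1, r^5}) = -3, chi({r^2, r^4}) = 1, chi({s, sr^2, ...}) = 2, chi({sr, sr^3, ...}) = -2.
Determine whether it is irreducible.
Not irreducible (reducible): <chi, chi> = 5 > 1.

Why: <chi, chi> = (1/|G|) sum_C |C| * |chi(C)|^2 = (1/12)[1*|4|^2 + 1*|0|^2 + 2*|-3|^2 + 2*|1|^2 + 3*|2|^2 + 3*|-2|^2]
  = (1/12)[(16) + (0) + (18) + (2) + (12) + (12)] = 60/12 = 5.
A character is irreducible iff <chi, chi> = 1, so this representation is reducible.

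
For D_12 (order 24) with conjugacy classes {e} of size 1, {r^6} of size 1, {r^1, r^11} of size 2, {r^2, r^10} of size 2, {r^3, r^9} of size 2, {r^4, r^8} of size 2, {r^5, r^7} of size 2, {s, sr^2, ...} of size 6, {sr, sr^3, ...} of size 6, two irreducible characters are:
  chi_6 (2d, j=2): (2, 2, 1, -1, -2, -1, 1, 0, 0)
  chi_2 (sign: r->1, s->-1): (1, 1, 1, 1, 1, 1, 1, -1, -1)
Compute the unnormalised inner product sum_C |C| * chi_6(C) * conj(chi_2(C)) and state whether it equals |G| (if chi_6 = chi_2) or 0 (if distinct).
Sum = 0; so <chi_6, chi_2> = 0 (distinct irreducibles are orthogonal).

Derivation: Compute term by term over conjugacy classes (|C| * chi_6(C) * conj(chi_2(C))):
  1*(2)*conj(1) + 1*(2)*conj(1) + 2*(1)*conj(1) + 2*(-1)*conj(1) + 2*(-2)*conj(1) + 2*(-1)*conj(1) + 2*(1)*conj(1) + 6*(0)*conj(-1) + 6*(0)*conj(-1)
  = (2) + (2) + (2) + (-2) + (-4) + (-2) + (2) + (0) + (0)
  = 0.
Dividing by |G| = 24 gives 0/24 = 0, matching the row-orthogonality relation <chi_6, chi_2> = [chi_6 = chi_2].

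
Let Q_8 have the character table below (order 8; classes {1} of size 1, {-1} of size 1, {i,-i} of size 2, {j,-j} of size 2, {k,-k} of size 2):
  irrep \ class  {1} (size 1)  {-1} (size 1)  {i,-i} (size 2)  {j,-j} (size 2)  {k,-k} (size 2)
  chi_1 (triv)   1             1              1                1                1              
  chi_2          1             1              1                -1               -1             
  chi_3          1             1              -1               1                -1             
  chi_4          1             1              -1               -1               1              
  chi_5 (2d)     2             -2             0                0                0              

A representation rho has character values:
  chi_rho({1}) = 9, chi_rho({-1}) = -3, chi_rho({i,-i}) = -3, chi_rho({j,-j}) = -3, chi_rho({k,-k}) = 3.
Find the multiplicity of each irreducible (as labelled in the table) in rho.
Multiplicities: chi_1: 0, chi_2: 0, chi_3: 0, chi_4: 3, chi_5: 3.

Derivation: Use <chi_rho, chi> = (1/|G|) sum_C |C| * chi_rho(C) * conj(chi(C)) with |G| = 8 for each irreducible chi in the table:
  <chi_rho, chi_1> = (1/8)[1*(9)*conj(1) + 1*(-3)*conj(1) + 2*(-3)*conj(1) + 2*(-3)*conj(1) + 2*(3)*conj(1)]
      = (1/8)[(9) + (-3) + (-6) + (-6) + (6)] = 0/8 = 0
  <chi_rho, chi_2> = (1/8)[1*(9)*conj(1) + 1*(-3)*conj(1) + 2*(-3)*conj(1) + 2*(-3)*conj(-1) + 2*(3)*conj(-1)]
      = (1/8)[(9) + (-3) + (-6) + (6) + (-6)] = 0/8 = 0
  <chi_rho, chi_3> = (1/8)[1*(9)*conj(1) + 1*(-3)*conj(1) + 2*(-3)*conj(-1) + 2*(-3)*conj(1) + 2*(3)*conj(-1)]
      = (1/8)[(9) + (-3) + (6) + (-6) + (-6)] = 0/8 = 0
  <chi_rho, chi_4> = (1/8)[1*(9)*conj(1) + 1*(-3)*conj(1) + 2*(-3)*conj(-1) + 2*(-3)*conj(-1) + 2*(3)*conj(1)]
      = (1/8)[(9) + (-3) + (6) + (6) + (6)] = 24/8 = 3
  <chi_rho, chi_5> = (1/8)[1*(9)*conj(2) + 1*(-3)*conj(-2) + 2*(-3)*conj(0) + 2*(-3)*conj(0) + 2*(3)*conj(0)]
      = (1/8)[(18) + (6) + (0) + (0) + (0)] = 24/8 = 3
Dimension check: dim(rho) = sum (mult * dim) = 0*1 + 0*1 + 0*1 + 3*1 + 3*2 = 9 = chi_rho(e) = 9.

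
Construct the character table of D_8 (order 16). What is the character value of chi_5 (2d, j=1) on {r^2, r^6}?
Conjugacy classes: {e} of size 1, {r^4} of size 1, {r^1, r^7} of size 2, {r^2, r^6} of size 2, {r^3, r^5} of size 2, {s, sr^2, ...} of size 4, {sr, sr^3, ...} of size 4.
Character table:
  irrep \ class              {e} (size 1)  {r^4} (size 1)  {r^1, r^7} (size 2)  {r^2, r^6} (size 2)  {r^3, r^5} (size 2)  {s, sr^2, ...} (size 4)  {sr, sr^3, ...} (size 4)
  chi_1 (triv)               1             1               1                    1                    1                    1                        1                       
  chi_2 (sign: r->1, s->-1)  1             1               1                    1                    1                    -1                       -1                      
  chi_3 (r->-1, s->1)        1             1               -1                   1                    -1                   1                        -1                      
  chi_4 (r->-1, s->-1)       1             1               -1                   1                    -1                   -1                       1                       
  chi_5 (2d, j=1)            2             -2              sqrt(2)              0                    -sqrt(2)             0                        0                       
  chi_6 (2d, j=2)            2             2               0                    -2                   0                    0                        0                       
  chi_7 (2d, j=3)            2             -2              -sqrt(2)             0                    sqrt(2)              0                        0                       

Spot check: chi_5 (2d, j=1) on {r^2, r^6} = 0.

Derivation: D_8 has order 2*8 = 16 with 7 conjugacy classes, hence 7 irreducibles. Sum of squared dims 1 + 1 + 1 + 1 + 4 + 4 + 4 = 16 = |G|. Linear characters come from the abelianisation; the 2-dimensional irreps have character r^k -> 2*cos(2*pi*j*k/8), reflections -> 0.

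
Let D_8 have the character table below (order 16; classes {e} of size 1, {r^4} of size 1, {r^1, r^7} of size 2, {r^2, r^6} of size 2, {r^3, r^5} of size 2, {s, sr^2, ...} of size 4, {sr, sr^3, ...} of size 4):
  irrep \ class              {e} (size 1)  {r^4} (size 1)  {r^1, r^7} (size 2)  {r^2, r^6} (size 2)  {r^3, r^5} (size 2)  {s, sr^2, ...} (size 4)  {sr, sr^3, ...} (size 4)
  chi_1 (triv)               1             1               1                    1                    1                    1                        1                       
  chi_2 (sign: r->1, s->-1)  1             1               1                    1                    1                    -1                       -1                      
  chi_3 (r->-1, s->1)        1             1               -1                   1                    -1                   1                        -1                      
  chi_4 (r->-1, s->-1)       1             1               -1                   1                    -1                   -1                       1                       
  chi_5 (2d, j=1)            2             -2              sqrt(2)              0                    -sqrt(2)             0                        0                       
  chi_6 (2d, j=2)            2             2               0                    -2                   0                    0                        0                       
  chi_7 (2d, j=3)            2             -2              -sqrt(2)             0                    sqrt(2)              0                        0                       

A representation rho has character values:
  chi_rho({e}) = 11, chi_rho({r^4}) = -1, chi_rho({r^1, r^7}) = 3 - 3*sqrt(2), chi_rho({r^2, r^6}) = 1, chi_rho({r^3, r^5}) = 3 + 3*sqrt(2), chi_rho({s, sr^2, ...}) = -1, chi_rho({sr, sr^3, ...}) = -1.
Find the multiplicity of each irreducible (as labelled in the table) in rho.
Multiplicities: chi_1: 1, chi_2: 2, chi_3: 0, chi_4: 0, chi_5: 0, chi_6: 1, chi_7: 3.

Derivation: Use <chi_rho, chi> = (1/|G|) sum_C |C| * chi_rho(C) * conj(chi(C)) with |G| = 16 for each irreducible chi in the table:
  <chi_rho, chi_1> = (1/16)[1*(11)*conj(1) + 1*(-1)*conj(1) + 2*(3 - 3*sqrt(2))*conj(1) + 2*(1)*conj(1) + 2*(3 + 3*sqrt(2))*conj(1) + 4*(-1)*conj(1) + 4*(-1)*conj(1)]
      = (1/16)[(11) + (-1) + (6 - 6*sqrt(2)) + (2) + (6 + 6*sqrt(2)) + (-4) + (-4)] = 16/16 = 1
  <chi_rho, chi_2> = (1/16)[1*(11)*conj(1) + 1*(-1)*conj(1) + 2*(3 - 3*sqrt(2))*conj(1) + 2*(1)*conj(1) + 2*(3 + 3*sqrt(2))*conj(1) + 4*(-1)*conj(-1) + 4*(-1)*conj(-1)]
      = (1/16)[(11) + (-1) + (6 - 6*sqrt(2)) + (2) + (6 + 6*sqrt(2)) + (4) + (4)] = 32/16 = 2
  <chi_rho, chi_3> = (1/16)[1*(11)*conj(1) + 1*(-1)*conj(1) + 2*(3 - 3*sqrt(2))*conj(-1) + 2*(1)*conj(1) + 2*(3 + 3*sqrt(2))*conj(-1) + 4*(-1)*conj(1) + 4*(-1)*conj(-1)]
      = (1/16)[(11) + (-1) + (-6 + 6*sqrt(2)) + (2) + (-6*sqrt(2) - 6) + (-4) + (4)] = 0/16 = 0
  <chi_rho, chi_4> = (1/16)[1*(11)*conj(1) + 1*(-1)*conj(1) + 2*(3 - 3*sqrt(2))*conj(-1) + 2*(1)*conj(1) + 2*(3 + 3*sqrt(2))*conj(-1) + 4*(-1)*conj(-1) + 4*(-1)*conj(1)]
      = (1/16)[(11) + (-1) + (-6 + 6*sqrt(2)) + (2) + (-6*sqrt(2) - 6) + (4) + (-4)] = 0/16 = 0
  <chi_rho, chi_5> = (1/16)[1*(11)*conj(2) + 1*(-1)*conj(-2) + 2*(3 - 3*sqrt(2))*conj(sqrt(2)) + 2*(1)*conj(0) + 2*(3 + 3*sqrt(2))*conj(-sqrt(2)) + 4*(-1)*conj(0) + 4*(-1)*conj(0)]
      = (1/16)[(22) + (2) + (-12 + 6*sqrt(2)) + (0) + (-12 - 6*sqrt(2)) + (0) + (0)] = 0/16 = 0
  <chi_rho, chi_6> = (1/16)[1*(11)*conj(2) + 1*(-1)*conj(2) + 2*(3 - 3*sqrt(2))*conj(0) + 2*(1)*conj(-2) + 2*(3 + 3*sqrt(2))*conj(0) + 4*(-1)*conj(0) + 4*(-1)*conj(0)]
      = (1/16)[(22) + (-2) + (0) + (-4) + (0) + (0) + (0)] = 16/16 = 1
  <chi_rho, chi_7> = (1/16)[1*(11)*conj(2) + 1*(-1)*conj(-2) + 2*(3 - 3*sqrt(2))*conj(-sqrt(2)) + 2*(1)*conj(0) + 2*(3 + 3*sqrt(2))*conj(sqrt(2)) + 4*(-1)*conj(0) + 4*(-1)*conj(0)]
      = (1/16)[(22) + (2) + (12 - 6*sqrt(2)) + (0) + (6*sqrt(2) + 12) + (0) + (0)] = 48/16 = 3
Dimension check: dim(rho) = sum (mult * dim) = 1*1 + 2*1 + 0*1 + 0*1 + 0*2 + 1*2 + 3*2 = 11 = chi_rho(e) = 11.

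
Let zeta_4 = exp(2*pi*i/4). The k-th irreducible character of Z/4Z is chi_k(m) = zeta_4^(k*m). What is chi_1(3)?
chi_1(3) = zeta_4^3 = -I

Why: chi_1(3) = zeta_4^(1*3) = zeta_4^3. Since zeta_4^4 = 1, this equals zeta_4^3 = exp(2*pi*i*3/4) = -I.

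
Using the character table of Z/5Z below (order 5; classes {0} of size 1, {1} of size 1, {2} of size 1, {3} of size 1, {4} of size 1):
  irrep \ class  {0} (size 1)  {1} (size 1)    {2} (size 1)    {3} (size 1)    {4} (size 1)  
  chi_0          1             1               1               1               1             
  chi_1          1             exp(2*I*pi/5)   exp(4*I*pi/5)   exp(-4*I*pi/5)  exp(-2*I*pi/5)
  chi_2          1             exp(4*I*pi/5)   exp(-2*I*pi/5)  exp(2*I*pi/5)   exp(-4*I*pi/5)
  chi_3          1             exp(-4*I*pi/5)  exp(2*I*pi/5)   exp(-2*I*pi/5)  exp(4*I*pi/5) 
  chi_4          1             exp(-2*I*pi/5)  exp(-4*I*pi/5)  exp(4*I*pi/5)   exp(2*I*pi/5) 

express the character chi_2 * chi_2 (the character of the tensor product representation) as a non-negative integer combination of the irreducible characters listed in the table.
chi_2 tensor chi_2 = chi_4 (all other irreducibles have multiplicity 0).

The character of a tensor product is the pointwise product (chi_2 * chi_2)(C) = chi_2(C) * chi_2(C):
  {0}: (1)*(1), {1}: (exp(4*I*pi/5))*(exp(4*I*pi/5)), {2}: (exp(-2*I*pi/5))*(exp(-2*I*pi/5)), {3}: (exp(2*I*pi/5))*(exp(2*I*pi/5)), {4}: (exp(-4*I*pi/5))*(exp(-4*I*pi/5))
so (chi_2 * chi_2) takes values
  {0} -> 1, {1} -> exp(-2*I*pi/5), {2} -> exp(-4*I*pi/5), {3} -> exp(4*I*pi/5), {4} -> exp(2*I*pi/5).
Now take the inner product of this character with each irreducible chi from the table, <chi_2*chi_2, chi> = (1/5) sum_C |C| (chi_2*chi_2)(C) conj(chi(C)):
  <chi_2*chi_2, chi_0> = (1/5)[1*(1)*conj(1) + 1*(exp(-2*I*pi/5))*conj(1) + 1*(exp(-4*I*pi/5))*conj(1) + 1*(exp(4*I*pi/5))*conj(1) + 1*(exp(2*I*pi/5))*conj(1)]
      = (1/5)[(1) + (exp(-2*I*pi/5)) + (exp(-4*I*pi/5)) + (exp(4*I*pi/5)) + (exp(2*I*pi/5))] = 0/5 = 0
  <chi_2*chi_2, chi_1> = (1/5)[1*(1)*conj(1) + 1*(exp(-2*I*pi/5))*conj(exp(2*I*pi/5)) + 1*(exp(-4*I*pi/5))*conj(exp(4*I*pi/5)) + 1*(exp(4*I*pi/5))*conj(exp(-4*I*pi/5)) + 1*(exp(2*I*pi/5))*conj(exp(-2*I*pi/5))]
      = (1/5)[(1) + (exp(-4*I*pi/5)) + (exp(2*I*pi/5)) + (exp(-2*I*pi/5)) + (exp(4*I*pi/5))] = 0/5 = 0
  <chi_2*chi_2, chi_2> = (1/5)[1*(1)*conj(1) + 1*(exp(-2*I*pi/5))*conj(exp(4*I*pi/5)) + 1*(exp(-4*I*pi/5))*conj(exp(-2*I*pi/5)) + 1*(exp(4*I*pi/5))*conj(exp(2*I*pi/5)) + 1*(exp(2*I*pi/5))*conj(exp(-4*I*pi/5))]
      = (1/5)[(1) + (exp(4*I*pi/5)) + (exp(-2*I*pi/5)) + (exp(2*I*pi/5)) + (exp(-4*I*pi/5))] = 0/5 = 0
  <chi_2*chi_2, chi_3> = (1/5)[1*(1)*conj(1) + 1*(exp(-2*I*pi/5))*conj(exp(-4*I*pi/5)) + 1*(exp(-4*I*pi/5))*conj(exp(2*I*pi/5)) + 1*(exp(4*I*pi/5))*conj(exp(-2*I*pi/5)) + 1*(exp(2*I*pi/5))*conj(exp(4*I*pi/5))]
      = (1/5)[(1) + (exp(2*I*pi/5)) + (exp(4*I*pi/5)) + (exp(-4*I*pi/5)) + (exp(-2*I*pi/5))] = 0/5 = 0
  <chi_2*chi_2, chi_4> = (1/5)[1*(1)*conj(1) + 1*(exp(-2*I*pi/5))*conj(exp(-2*I*pi/5)) + 1*(exp(-4*I*pi/5))*conj(exp(-4*I*pi/5)) + 1*(exp(4*I*pi/5))*conj(exp(4*I*pi/5)) + 1*(exp(2*I*pi/5))*conj(exp(2*I*pi/5))]
      = (1/5)[(1) + (1) + (1) + (1) + (1)] = 5/5 = 1
(Exp terms are combined using exp(i*s)*conj(exp(i*t)) = exp(i*(s-t)), and sums of them are collapsed using the identity that for every m > 1 the m distinct m-th roots of unity sum to 0, e.g. 1 + exp(2*I*pi/3) + exp(-2*I*pi/3) = 0.)
Hence the multiplicities are chi_4: 1. Dimension check: dim(chi_2)*dim(chi_2) = 1*1 = 1 and sum (mult * dim) = 1*1 = 1.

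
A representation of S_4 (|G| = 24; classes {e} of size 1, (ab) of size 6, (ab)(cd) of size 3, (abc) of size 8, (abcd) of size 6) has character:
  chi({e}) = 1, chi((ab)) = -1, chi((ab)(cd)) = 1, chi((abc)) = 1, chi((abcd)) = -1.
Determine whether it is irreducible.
Irreducible: <chi, chi> = 1.

Why: <chi, chi> = (1/|G|) sum_C |C| * |chi(C)|^2 = (1/24)[1*|1|^2 + 6*|-1|^2 + 3*|1|^2 + 8*|1|^2 + 6*|-1|^2]
  = (1/24)[(1) + (6) + (3) + (8) + (6)] = 24/24 = 1.
A character is irreducible iff <chi, chi> = 1, so this representation is irreducible.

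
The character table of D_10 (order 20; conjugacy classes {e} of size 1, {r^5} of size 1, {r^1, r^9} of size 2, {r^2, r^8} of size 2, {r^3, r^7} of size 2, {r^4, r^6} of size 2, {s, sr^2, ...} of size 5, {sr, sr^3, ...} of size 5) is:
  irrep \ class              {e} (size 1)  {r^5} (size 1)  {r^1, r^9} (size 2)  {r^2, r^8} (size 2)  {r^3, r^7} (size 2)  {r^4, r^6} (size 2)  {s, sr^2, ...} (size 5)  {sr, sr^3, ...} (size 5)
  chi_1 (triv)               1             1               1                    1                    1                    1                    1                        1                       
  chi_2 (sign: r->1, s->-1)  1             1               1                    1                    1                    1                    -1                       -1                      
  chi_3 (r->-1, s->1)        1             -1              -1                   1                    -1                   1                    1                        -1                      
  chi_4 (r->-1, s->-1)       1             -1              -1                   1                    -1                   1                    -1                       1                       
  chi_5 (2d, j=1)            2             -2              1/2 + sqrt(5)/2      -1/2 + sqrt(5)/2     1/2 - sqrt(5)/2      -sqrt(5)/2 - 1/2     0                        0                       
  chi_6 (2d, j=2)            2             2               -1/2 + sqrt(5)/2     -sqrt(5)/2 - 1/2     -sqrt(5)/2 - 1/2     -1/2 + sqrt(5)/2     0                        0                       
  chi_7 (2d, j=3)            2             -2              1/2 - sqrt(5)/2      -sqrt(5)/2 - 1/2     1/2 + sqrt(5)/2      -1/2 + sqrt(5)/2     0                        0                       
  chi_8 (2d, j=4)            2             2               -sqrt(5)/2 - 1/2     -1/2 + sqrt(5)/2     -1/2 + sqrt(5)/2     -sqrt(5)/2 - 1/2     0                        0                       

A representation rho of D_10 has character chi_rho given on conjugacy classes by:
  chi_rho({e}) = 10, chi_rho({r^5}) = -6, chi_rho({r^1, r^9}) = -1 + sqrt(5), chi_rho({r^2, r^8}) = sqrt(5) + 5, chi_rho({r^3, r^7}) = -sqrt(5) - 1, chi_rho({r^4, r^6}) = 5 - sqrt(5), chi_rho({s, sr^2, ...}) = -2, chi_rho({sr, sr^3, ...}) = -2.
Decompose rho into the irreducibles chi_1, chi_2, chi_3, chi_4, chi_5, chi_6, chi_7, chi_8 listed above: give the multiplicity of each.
Multiplicities: chi_1: 0, chi_2: 2, chi_3: 2, chi_4: 2, chi_5: 2, chi_6: 0, chi_7: 0, chi_8: 0.

Details: Use <chi_rho, chi> = (1/|G|) sum_C |C| * chi_rho(C) * conj(chi(C)) with |G| = 20 for each irreducible chi in the table:
  <chi_rho, chi_1> = (1/20)[1*(10)*conj(1) + 1*(-6)*conj(1) + 2*(-1 + sqrt(5))*conj(1) + 2*(sqrt(5) + 5)*conj(1) + 2*(-sqrt(5) - 1)*conj(1) + 2*(5 - sqrt(5))*conj(1) + 5*(-2)*conj(1) + 5*(-2)*conj(1)]
      = (1/20)[(10) + (-6) + (-2 + 2*sqrt(5)) + (2*sqrt(5) + 10) + (-2*sqrt(5) - 2) + (10 - 2*sqrt(5)) + (-10) + (-10)] = 0/20 = 0
  <chi_rho, chi_2> = (1/20)[1*(10)*conj(1) + 1*(-6)*conj(1) + 2*(-1 + sqrt(5))*conj(1) + 2*(sqrt(5) + 5)*conj(1) + 2*(-sqrt(5) - 1)*conj(1) + 2*(5 - sqrt(5))*conj(1) + 5*(-2)*conj(-1) + 5*(-2)*conj(-1)]
      = (1/20)[(10) + (-6) + (-2 + 2*sqrt(5)) + (2*sqrt(5) + 10) + (-2*sqrt(5) - 2) + (10 - 2*sqrt(5)) + (10) + (10)] = 40/20 = 2
  <chi_rho, chi_3> = (1/20)[1*(10)*conj(1) + 1*(-6)*conj(-1) + 2*(-1 + sqrt(5))*conj(-1) + 2*(sqrt(5) + 5)*conj(1) + 2*(-sqrt(5) - 1)*conj(-1) + 2*(5 - sqrt(5))*conj(1) + 5*(-2)*conj(1) + 5*(-2)*conj(-1)]
      = (1/20)[(10) + (6) + (2 - 2*sqrt(5)) + (2*sqrt(5) + 10) + (2 + 2*sqrt(5)) + (10 - 2*sqrt(5)) + (-10) + (10)] = 40/20 = 2
  <chi_rho, chi_4> = (1/20)[1*(10)*conj(1) + 1*(-6)*conj(-1) + 2*(-1 + sqrt(5))*conj(-1) + 2*(sqrt(5) + 5)*conj(1) + 2*(-sqrt(5) - 1)*conj(-1) + 2*(5 - sqrt(5))*conj(1) + 5*(-2)*conj(-1) + 5*(-2)*conj(1)]
      = (1/20)[(10) + (6) + (2 - 2*sqrt(5)) + (2*sqrt(5) + 10) + (2 + 2*sqrt(5)) + (10 - 2*sqrt(5)) + (10) + (-10)] = 40/20 = 2
  <chi_rho, chi_5> = (1/20)[1*(10)*conj(2) + 1*(-6)*conj(-2) + 2*(-1 + sqrt(5))*conj(1/2 + sqrt(5)/2) + 2*(sqrt(5) + 5)*conj(-1/2 + sqrt(5)/2) + 2*(-sqrt(5) - 1)*conj(1/2 - sqrt(5)/2) + 2*(5 - sqrt(5))*conj(-sqrt(5)/2 - 1/2) + 5*(-2)*conj(0) + 5*(-2)*conj(0)]
      = (1/20)[(20) + (12) + (4) + (4*sqrt(5)) + (4) + (-4*sqrt(5)) + (0) + (0)] = 40/20 = 2
  <chi_rho, chi_6> = (1/20)[1*(10)*conj(2) + 1*(-6)*conj(2) + 2*(-1 + sqrt(5))*conj(-1/2 + sqrt(5)/2) + 2*(sqrt(5) + 5)*conj(-sqrt(5)/2 - 1/2) + 2*(-sqrt(5) - 1)*conj(-sqrt(5)/2 - 1/2) + 2*(5 - sqrt(5))*conj(-1/2 + sqrt(5)/2) + 5*(-2)*conj(0) + 5*(-2)*conj(0)]
      = (1/20)[(20) + (-12) + (6 - 2*sqrt(5)) + (-6*sqrt(5) - 10) + (2*sqrt(5) + 6) + (-10 + 6*sqrt(5)) + (0) + (0)] = 0/20 = 0
  <chi_rho, chi_7> = (1/20)[1*(10)*conj(2) + 1*(-6)*conj(-2) + 2*(-1 + sqrt(5))*conj(1/2 - sqrt(5)/2) + 2*(sqrt(5) + 5)*conj(-sqrt(5)/2 - 1/2) + 2*(-sqrt(5) - 1)*conj(1/2 + sqrt(5)/2) + 2*(5 - sqrt(5))*conj(-1/2 + sqrt(5)/2) + 5*(-2)*conj(0) + 5*(-2)*conj(0)]
      = (1/20)[(20) + (12) + (-6 + 2*sqrt(5)) + (-6*sqrt(5) - 10) + (-6 - 2*sqrt(5)) + (-10 + 6*sqrt(5)) + (0) + (0)] = 0/20 = 0
  <chi_rho, chi_8> = (1/20)[1*(10)*conj(2) + 1*(-6)*conj(2) + 2*(-1 + sqrt(5))*conj(-sqrt(5)/2 - 1/2) + 2*(sqrt(5) + 5)*conj(-1/2 + sqrt(5)/2) + 2*(-sqrt(5) - 1)*conj(-1/2 + sqrt(5)/2) + 2*(5 - sqrt(5))*conj(-sqrt(5)/2 - 1/2) + 5*(-2)*conj(0) + 5*(-2)*conj(0)]
      = (1/20)[(20) + (-12) + (-4) + (4*sqrt(5)) + (-4) + (-4*sqrt(5)) + (0) + (0)] = 0/20 = 0
Dimension check: dim(rho) = sum (mult * dim) = 0*1 + 2*1 + 2*1 + 2*1 + 2*2 + 0*2 + 0*2 + 0*2 = 10 = chi_rho(e) = 10.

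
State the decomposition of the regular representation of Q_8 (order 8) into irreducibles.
Each irreducible V_i of dimension d_i appears with multiplicity d_i, i.e. rho_reg = (direct sum over all irreducibles V_i) d_i V_i. The irreducible dimensions for Q_8 are 1, 1, 1, 1, 2: 4 irreducibles of dimension 1, each with multiplicity 1; 1 irreducible of dimension 2, with multiplicity 2. Total dimension 4*1*1 + 1*2*2 = 8 = |G|.

Explanation: General theorem: in the regular representation of a finite group G, each irreducible appears with multiplicity equal to its dimension. Check: dim(rho_reg) = sum d_i^2 = 1 + 1 + 1 + 1 + 4 = 8 = |G|.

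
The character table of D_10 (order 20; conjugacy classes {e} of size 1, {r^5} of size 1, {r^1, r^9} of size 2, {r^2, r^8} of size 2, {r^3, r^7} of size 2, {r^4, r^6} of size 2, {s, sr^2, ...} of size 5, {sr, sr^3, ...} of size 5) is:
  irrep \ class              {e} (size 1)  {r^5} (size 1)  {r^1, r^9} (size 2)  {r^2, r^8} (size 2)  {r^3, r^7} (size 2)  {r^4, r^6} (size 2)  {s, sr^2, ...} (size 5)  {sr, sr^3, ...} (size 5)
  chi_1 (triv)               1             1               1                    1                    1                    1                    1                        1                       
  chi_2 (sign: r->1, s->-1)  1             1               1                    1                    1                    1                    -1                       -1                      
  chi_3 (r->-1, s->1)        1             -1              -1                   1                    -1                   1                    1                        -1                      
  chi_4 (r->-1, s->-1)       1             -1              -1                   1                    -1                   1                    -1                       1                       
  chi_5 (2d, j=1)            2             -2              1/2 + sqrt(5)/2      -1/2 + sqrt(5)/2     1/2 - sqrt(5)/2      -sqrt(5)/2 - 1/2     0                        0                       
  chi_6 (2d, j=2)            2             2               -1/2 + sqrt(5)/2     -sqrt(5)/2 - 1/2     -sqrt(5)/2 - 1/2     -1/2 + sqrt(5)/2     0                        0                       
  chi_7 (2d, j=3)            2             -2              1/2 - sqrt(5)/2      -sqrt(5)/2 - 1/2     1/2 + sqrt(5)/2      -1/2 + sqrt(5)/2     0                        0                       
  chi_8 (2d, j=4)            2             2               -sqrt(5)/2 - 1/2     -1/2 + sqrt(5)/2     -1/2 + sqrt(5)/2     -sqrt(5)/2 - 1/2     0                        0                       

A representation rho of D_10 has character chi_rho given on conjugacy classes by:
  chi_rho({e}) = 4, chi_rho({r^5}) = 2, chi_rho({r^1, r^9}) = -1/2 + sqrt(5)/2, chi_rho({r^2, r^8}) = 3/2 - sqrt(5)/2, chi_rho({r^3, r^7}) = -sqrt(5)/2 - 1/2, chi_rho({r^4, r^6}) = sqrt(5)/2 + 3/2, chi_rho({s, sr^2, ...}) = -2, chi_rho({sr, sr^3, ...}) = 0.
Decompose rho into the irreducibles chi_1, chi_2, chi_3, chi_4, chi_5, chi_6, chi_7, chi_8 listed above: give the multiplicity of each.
Multiplicities: chi_1: 0, chi_2: 1, chi_3: 0, chi_4: 1, chi_5: 0, chi_6: 1, chi_7: 0, chi_8: 0.

Argument: Use <chi_rho, chi> = (1/|G|) sum_C |C| * chi_rho(C) * conj(chi(C)) with |G| = 20 for each irreducible chi in the table:
  <chi_rho, chi_1> = (1/20)[1*(4)*conj(1) + 1*(2)*conj(1) + 2*(-1/2 + sqrt(5)/2)*conj(1) + 2*(3/2 - sqrt(5)/2)*conj(1) + 2*(-sqrt(5)/2 - 1/2)*conj(1) + 2*(sqrt(5)/2 + 3/2)*conj(1) + 5*(-2)*conj(1) + 5*(0)*conj(1)]
      = (1/20)[(4) + (2) + (-1 + sqrt(5)) + (3 - sqrt(5)) + (-sqrt(5) - 1) + (sqrt(5) + 3) + (-10) + (0)] = 0/20 = 0
  <chi_rho, chi_2> = (1/20)[1*(4)*conj(1) + 1*(2)*conj(1) + 2*(-1/2 + sqrt(5)/2)*conj(1) + 2*(3/2 - sqrt(5)/2)*conj(1) + 2*(-sqrt(5)/2 - 1/2)*conj(1) + 2*(sqrt(5)/2 + 3/2)*conj(1) + 5*(-2)*conj(-1) + 5*(0)*conj(-1)]
      = (1/20)[(4) + (2) + (-1 + sqrt(5)) + (3 - sqrt(5)) + (-sqrt(5) - 1) + (sqrt(5) + 3) + (10) + (0)] = 20/20 = 1
  <chi_rho, chi_3> = (1/20)[1*(4)*conj(1) + 1*(2)*conj(-1) + 2*(-1/2 + sqrt(5)/2)*conj(-1) + 2*(3/2 - sqrt(5)/2)*conj(1) + 2*(-sqrt(5)/2 - 1/2)*conj(-1) + 2*(sqrt(5)/2 + 3/2)*conj(1) + 5*(-2)*conj(1) + 5*(0)*conj(-1)]
      = (1/20)[(4) + (-2) + (1 - sqrt(5)) + (3 - sqrt(5)) + (1 + sqrt(5)) + (sqrt(5) + 3) + (-10) + (0)] = 0/20 = 0
  <chi_rho, chi_4> = (1/20)[1*(4)*conj(1) + 1*(2)*conj(-1) + 2*(-1/2 + sqrt(5)/2)*conj(-1) + 2*(3/2 - sqrt(5)/2)*conj(1) + 2*(-sqrt(5)/2 - 1/2)*conj(-1) + 2*(sqrt(5)/2 + 3/2)*conj(1) + 5*(-2)*conj(-1) + 5*(0)*conj(1)]
      = (1/20)[(4) + (-2) + (1 - sqrt(5)) + (3 - sqrt(5)) + (1 + sqrt(5)) + (sqrt(5) + 3) + (10) + (0)] = 20/20 = 1
  <chi_rho, chi_5> = (1/20)[1*(4)*conj(2) + 1*(2)*conj(-2) + 2*(-1/2 + sqrt(5)/2)*conj(1/2 + sqrt(5)/2) + 2*(3/2 - sqrt(5)/2)*conj(-1/2 + sqrt(5)/2) + 2*(-sqrt(5)/2 - 1/2)*conj(1/2 - sqrt(5)/2) + 2*(sqrt(5)/2 + 3/2)*conj(-sqrt(5)/2 - 1/2) + 5*(-2)*conj(0) + 5*(0)*conj(0)]
      = (1/20)[(8) + (-4) + (2) + (-4 + 2*sqrt(5)) + (2) + (-2*sqrt(5) - 4) + (0) + (0)] = 0/20 = 0
  <chi_rho, chi_6> = (1/20)[1*(4)*conj(2) + 1*(2)*conj(2) + 2*(-1/2 + sqrt(5)/2)*conj(-1/2 + sqrt(5)/2) + 2*(3/2 - sqrt(5)/2)*conj(-sqrt(5)/2 - 1/2) + 2*(-sqrt(5)/2 - 1/2)*conj(-sqrt(5)/2 - 1/2) + 2*(sqrt(5)/2 + 3/2)*conj(-1/2 + sqrt(5)/2) + 5*(-2)*conj(0) + 5*(0)*conj(0)]
      = (1/20)[(8) + (4) + (3 - sqrt(5)) + (1 - sqrt(5)) + (sqrt(5) + 3) + (1 + sqrt(5)) + (0) + (0)] = 20/20 = 1
  <chi_rho, chi_7> = (1/20)[1*(4)*conj(2) + 1*(2)*conj(-2) + 2*(-1/2 + sqrt(5)/2)*conj(1/2 - sqrt(5)/2) + 2*(3/2 - sqrt(5)/2)*conj(-sqrt(5)/2 - 1/2) + 2*(-sqrt(5)/2 - 1/2)*conj(1/2 + sqrt(5)/2) + 2*(sqrt(5)/2 + 3/2)*conj(-1/2 + sqrt(5)/2) + 5*(-2)*conj(0) + 5*(0)*conj(0)]
      = (1/20)[(8) + (-4) + (-3 + sqrt(5)) + (1 - sqrt(5)) + (-3 - sqrt(5)) + (1 + sqrt(5)) + (0) + (0)] = 0/20 = 0
  <chi_rho, chi_8> = (1/20)[1*(4)*conj(2) + 1*(2)*conj(2) + 2*(-1/2 + sqrt(5)/2)*conj(-sqrt(5)/2 - 1/2) + 2*(3/2 - sqrt(5)/2)*conj(-1/2 + sqrt(5)/2) + 2*(-sqrt(5)/2 - 1/2)*conj(-1/2 + sqrt(5)/2) + 2*(sqrt(5)/2 + 3/2)*conj(-sqrt(5)/2 - 1/2) + 5*(-2)*conj(0) + 5*(0)*conj(0)]
      = (1/20)[(8) + (4) + (-2) + (-4 + 2*sqrt(5)) + (-2) + (-2*sqrt(5) - 4) + (0) + (0)] = 0/20 = 0
Dimension check: dim(rho) = sum (mult * dim) = 0*1 + 1*1 + 0*1 + 1*1 + 0*2 + 1*2 + 0*2 + 0*2 = 4 = chi_rho(e) = 4.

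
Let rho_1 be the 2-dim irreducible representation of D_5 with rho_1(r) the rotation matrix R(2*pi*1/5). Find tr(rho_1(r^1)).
chi_{rho_1}(r^1) = 2*cos(2*pi*1*1/5) = -1/2 + sqrt(5)/2

Derivation: rho_1(r^1) is rotation by angle 2*pi*1*1/5, whose trace is 2*cos(2*pi*1*1/5) = -1/2 + sqrt(5)/2.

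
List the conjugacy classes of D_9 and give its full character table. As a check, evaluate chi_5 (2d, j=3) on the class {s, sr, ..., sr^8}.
Conjugacy classes: {e} of size 1, {r^1, r^8} of size 2, {r^2, r^7} of size 2, {r^3, r^6} of size 2, {r^4, r^5} of size 2, {s, sr, ..., sr^8} of size 9.
Character table:
  irrep \ class              {e} (size 1)  {r^1, r^8} (size 2)  {r^2, r^7} (size 2)  {r^3, r^6} (size 2)  {r^4, r^5} (size 2)  {s, sr, ..., sr^8} (size 9)
  chi_1 (triv)               1             1                    1                    1                    1                    1                          
  chi_2 (sign: r->1, s->-1)  1             1                    1                    1                    1                    -1                         
  chi_3 (2d, j=1)            2             2*cos(2*pi/9)        2*cos(4*pi/9)        -1                   -2*cos(pi/9)         0                          
  chi_4 (2d, j=2)            2             2*cos(4*pi/9)        -2*cos(pi/9)         -1                   2*cos(2*pi/9)        0                          
  chi_5 (2d, j=3)            2             -1                   -1                   2                    -1                   0                          
  chi_6 (2d, j=4)            2             -2*cos(pi/9)         2*cos(2*pi/9)        -1                   2*cos(4*pi/9)        0                          

Spot check: chi_5 (2d, j=3) on {s, sr, ..., sr^8} = 0.

Working: D_9 has order 2*9 = 18 with 6 conjugacy classes, hence 6 irreducibles. Sum of squared dims 1 + 1 + 4 + 4 + 4 + 4 = 18 = |G|. Linear characters come from the abelianisation; the 2-dimensional irreps have character r^k -> 2*cos(2*pi*j*k/9), reflections -> 0.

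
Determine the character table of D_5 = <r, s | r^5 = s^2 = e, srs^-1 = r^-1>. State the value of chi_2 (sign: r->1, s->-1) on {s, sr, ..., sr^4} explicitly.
Conjugacy classes: {e} of size 1, {r^1, r^4} of size 2, {r^2, r^3} of size 2, {s, sr, ..., sr^4} of size 5.
Character table:
  irrep \ class              {e} (size 1)  {r^1, r^4} (size 2)  {r^2, r^3} (size 2)  {s, sr, ..., sr^4} (size 5)
  chi_1 (triv)               1             1                    1                    1                          
  chi_2 (sign: r->1, s->-1)  1             1                    1                    -1                         
  chi_3 (2d, j=1)            2             -1/2 + sqrt(5)/2     -sqrt(5)/2 - 1/2     0                          
  chi_4 (2d, j=2)            2             -sqrt(5)/2 - 1/2     -1/2 + sqrt(5)/2     0                          

Spot check: chi_2 (sign: r->1, s->-1) on {s, sr, ..., sr^4} = -1.

Details: D_5 has order 2*5 = 10 with 4 conjugacy classes, hence 4 irreducibles. Sum of squared dims 1 + 1 + 4 + 4 = 10 = |G|. Linear characters come from the abelianisation; the 2-dimensional irreps have character r^k -> 2*cos(2*pi*j*k/5), reflections -> 0.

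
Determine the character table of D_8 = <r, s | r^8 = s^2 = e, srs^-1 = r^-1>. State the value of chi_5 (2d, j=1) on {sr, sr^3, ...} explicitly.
Conjugacy classes: {e} of size 1, {r^4} of size 1, {r^1, r^7} of size 2, {r^2, r^6} of size 2, {r^3, r^5} of size 2, {s, sr^2, ...} of size 4, {sr, sr^3, ...} of size 4.
Character table:
  irrep \ class              {e} (size 1)  {r^4} (size 1)  {r^1, r^7} (size 2)  {r^2, r^6} (size 2)  {r^3, r^5} (size 2)  {s, sr^2, ...} (size 4)  {sr, sr^3, ...} (size 4)
  chi_1 (triv)               1             1               1                    1                    1                    1                        1                       
  chi_2 (sign: r->1, s->-1)  1             1               1                    1                    1                    -1                       -1                      
  chi_3 (r->-1, s->1)        1             1               -1                   1                    -1                   1                        -1                      
  chi_4 (r->-1, s->-1)       1             1               -1                   1                    -1                   -1                       1                       
  chi_5 (2d, j=1)            2             -2              sqrt(2)              0                    -sqrt(2)             0                        0                       
  chi_6 (2d, j=2)            2             2               0                    -2                   0                    0                        0                       
  chi_7 (2d, j=3)            2             -2              -sqrt(2)             0                    sqrt(2)              0                        0                       

Spot check: chi_5 (2d, j=1) on {sr, sr^3, ...} = 0.

Working: D_8 has order 2*8 = 16 with 7 conjugacy classes, hence 7 irreducibles. Sum of squared dims 1 + 1 + 1 + 1 + 4 + 4 + 4 = 16 = |G|. Linear characters come from the abelianisation; the 2-dimensional irreps have character r^k -> 2*cos(2*pi*j*k/8), reflections -> 0.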